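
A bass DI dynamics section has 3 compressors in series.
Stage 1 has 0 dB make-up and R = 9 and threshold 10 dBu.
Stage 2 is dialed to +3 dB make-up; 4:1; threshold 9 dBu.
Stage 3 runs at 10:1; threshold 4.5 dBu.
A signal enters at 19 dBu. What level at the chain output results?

Stage 1: 19 dBu is 9 dB over 10 dBu; at 9:1 that becomes 1 dB over, giving 11 dBu.
Stage 2: 11 dBu is 2 dB over 9 dBu; at 4:1 that becomes 0.5 dB over, giving 9.5 dBu; +3 dB make-up → 12.5 dBu.
Stage 3: 12.5 dBu is 8 dB over 4.5 dBu; at 10:1 that becomes 0.8 dB over, giving 5.3 dBu.

5.3 dBu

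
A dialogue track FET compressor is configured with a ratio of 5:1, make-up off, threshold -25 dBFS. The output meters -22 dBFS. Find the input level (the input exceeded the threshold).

-10 dBFS

Post-compression overshoot = -22 − (-25) = 3 dB.
Before 5:1 compression the overshoot was 3 × 5 = 15 dB, so input = -25 + 15 = -10 dBFS.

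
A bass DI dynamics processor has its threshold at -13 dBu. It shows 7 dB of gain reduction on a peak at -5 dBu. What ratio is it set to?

8:1

Input overshoot = -5 − (-13) = 8 dB.
Output overshoot = 8 − 7 = 1 dB.
Ratio = input overshoot / output overshoot = 8 / 1 = 8.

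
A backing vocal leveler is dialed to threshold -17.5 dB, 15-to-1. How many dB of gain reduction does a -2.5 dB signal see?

-2.5 dB exceeds the threshold by 15 dB.
At 15:1, output sits 15/15 = 1 dB above threshold.
GR = overshoot in − overshoot out = 15 − 1 = 14 dB.

14 dB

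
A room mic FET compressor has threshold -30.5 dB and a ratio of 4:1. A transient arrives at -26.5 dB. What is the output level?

Overshoot: -26.5 − (-30.5) = 4 dB.
The 4 dB excess becomes 1 dB after 4:1 reduction.
That puts the output at -29.5 dB.

-29.5 dB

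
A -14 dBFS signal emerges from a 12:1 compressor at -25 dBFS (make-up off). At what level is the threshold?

-26 dBFS

Let T be the threshold. Output overshoot = (input overshoot)/R, so -25 − T = (-14 − T)/12.
12·(-25 − T) = -14 − T → 11·T = -300 − (-14) = -286.
T = -286/11 = -26 dBFS.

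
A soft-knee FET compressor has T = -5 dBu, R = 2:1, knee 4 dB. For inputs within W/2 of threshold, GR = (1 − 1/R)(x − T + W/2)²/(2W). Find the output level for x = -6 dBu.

x − T + W/2 = -6 − (-5) + 2 = 1.
GR = (1 − 1/2) × 1² / 8 = 0.5 × 1 / 8 = 0.0625 dB.
Output = -6 − 0.0625 = -6.0625 dBu.

-6.0625 dBu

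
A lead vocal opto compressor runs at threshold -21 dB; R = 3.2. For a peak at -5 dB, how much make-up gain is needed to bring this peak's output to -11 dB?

Overshoot 16 dB → 16/3.2 = 5 dB after compression, so the compressed level is -21 + 5 = -16 dB.
Make-up = target − compressed = -11 − (-16) = 5 dB.

5 dB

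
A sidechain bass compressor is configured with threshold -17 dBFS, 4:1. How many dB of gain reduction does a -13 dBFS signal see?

-13 dBFS exceeds the threshold by 4 dB.
After 4:1 compression the overshoot becomes 4/4 = 1 dB.
Gain reduction = 4 − 1 = 3 dB.

3 dB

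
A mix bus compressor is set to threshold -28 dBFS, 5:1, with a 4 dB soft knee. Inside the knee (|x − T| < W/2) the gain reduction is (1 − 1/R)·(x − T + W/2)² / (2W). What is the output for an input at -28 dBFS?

-28.4 dBFS

x − T + W/2 = -28 − (-28) + 2 = 2.
GR = (1 − 1/5) × 2² / 8 = 0.8 × 4 / 8 = 0.4 dB.
Output = -28 − 0.4 = -28.4 dBFS.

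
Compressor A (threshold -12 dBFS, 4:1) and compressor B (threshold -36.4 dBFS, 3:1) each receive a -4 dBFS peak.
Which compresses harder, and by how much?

A: GR = 8 − 8/4 = 6 dB.
B: GR = 32.4 − 32.4/3 = 21.6 dB.
Difference: 15.6 dB in favour of B.

B, by 15.6 dB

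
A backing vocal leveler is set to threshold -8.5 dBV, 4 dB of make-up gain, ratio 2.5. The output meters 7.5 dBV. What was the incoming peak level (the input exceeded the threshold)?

21.5 dBV

Remove make-up: 7.5 − 4 = 3.5 dBV.
The compressed level sits 3.5 − (-8.5) = 12 dB over threshold.
Before 2.5:1 compression the overshoot was 12 × 2.5 = 30 dB, so input = -8.5 + 30 = 21.5 dBV.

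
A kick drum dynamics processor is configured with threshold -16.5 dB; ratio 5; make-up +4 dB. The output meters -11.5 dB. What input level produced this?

-11.5 dB

Remove make-up: -11.5 − 4 = -15.5 dB.
Post-compression overshoot = -15.5 − (-16.5) = 1 dB.
Input overshoot = R × output overshoot = 5 dB → input = -16.5 + 5 = -11.5 dB.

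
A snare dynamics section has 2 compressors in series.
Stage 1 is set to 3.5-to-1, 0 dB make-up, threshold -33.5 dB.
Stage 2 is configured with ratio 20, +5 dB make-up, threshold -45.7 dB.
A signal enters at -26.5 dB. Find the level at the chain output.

-39.99 dB

Stage 1: overshoot 7 dB → 7/3.5 = 2 dB → -31.5 dB.
Stage 2: overshoot 14.2 dB → 14.2/20 = 0.71 dB → -44.99 dB; +5 dB make-up → -39.99 dB.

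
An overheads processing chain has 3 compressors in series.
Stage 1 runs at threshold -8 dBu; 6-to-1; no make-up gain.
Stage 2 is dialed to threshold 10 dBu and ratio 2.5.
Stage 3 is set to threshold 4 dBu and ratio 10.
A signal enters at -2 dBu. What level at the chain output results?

-7 dBu

Stage 1: 6 dB above -8 dBu, reduced 6:1 to 1 dB above → -7 dBu.
Stage 2: -7 dBu is at or below the 10 dBu threshold — no compression; output -7 dBu.
Stage 3: -7 dBu ≤ 4 dBu, so stage 3 doesn't engage; output -7 dBu.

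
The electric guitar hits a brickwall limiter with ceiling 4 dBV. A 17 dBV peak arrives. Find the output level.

4 dBV

The limiter clamps the peak to its 4 dBV ceiling.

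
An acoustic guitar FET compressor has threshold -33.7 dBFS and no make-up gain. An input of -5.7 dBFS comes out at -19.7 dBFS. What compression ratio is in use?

Input overshoot = -5.7 − (-33.7) = 28 dB; output overshoot = -19.7 − (-33.7) = 14 dB.
Ratio = 28 / 14 = 2.

2:1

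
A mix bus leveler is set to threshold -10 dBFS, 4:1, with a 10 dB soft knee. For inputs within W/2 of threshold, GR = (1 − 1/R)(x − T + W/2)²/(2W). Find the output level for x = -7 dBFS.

-9.4 dBFS

x − T + W/2 = -7 − (-10) + 5 = 8.
GR = (1 − 1/4) × 8² / 20 = 0.75 × 64 / 20 = 2.4 dB.
Output = -7 − 2.4 = -9.4 dBFS.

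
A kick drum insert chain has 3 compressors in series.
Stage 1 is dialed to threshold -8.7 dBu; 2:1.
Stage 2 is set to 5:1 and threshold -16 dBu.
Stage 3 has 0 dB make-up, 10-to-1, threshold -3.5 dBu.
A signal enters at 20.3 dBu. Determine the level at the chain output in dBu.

Stage 1: 20.3 dBu is 29 dB over -8.7 dBu; at 2:1 that becomes 14.5 dB over, giving 5.8 dBu.
Stage 2: 21.8 dB above -16 dBu, reduced 5:1 to 4.36 dB above → -11.64 dBu.
Stage 3: -11.64 dBu is at or below the -3.5 dBu threshold — no compression; output -11.64 dBu.

-11.64 dBu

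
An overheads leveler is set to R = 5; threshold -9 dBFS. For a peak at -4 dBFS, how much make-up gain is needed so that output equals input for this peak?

4 dB

Overshoot 5 dB → 5/5 = 1 dB after compression, so the compressed level is -9 + 1 = -8 dBFS.
Make-up = target − compressed = -4 − (-8) = 4 dB.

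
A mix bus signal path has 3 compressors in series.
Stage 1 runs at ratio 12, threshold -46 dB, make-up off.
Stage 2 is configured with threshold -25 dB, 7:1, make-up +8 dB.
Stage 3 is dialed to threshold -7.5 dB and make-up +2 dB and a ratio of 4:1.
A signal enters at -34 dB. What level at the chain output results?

-35 dB

Stage 1: overshoot 12 dB → 12/12 = 1 dB → -45 dB.
Stage 2: below threshold (-45 ≤ -25); passes unchanged; make-up brings it to -37 dB.
Stage 3: -37 dB ≤ -7.5 dB, so stage 3 doesn't engage; make-up brings it to -35 dB.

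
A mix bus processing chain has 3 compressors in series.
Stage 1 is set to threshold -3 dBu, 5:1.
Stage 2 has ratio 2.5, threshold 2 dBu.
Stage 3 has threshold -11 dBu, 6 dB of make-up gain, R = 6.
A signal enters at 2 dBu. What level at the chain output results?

Stage 1: overshoot 5 dB → 5/5 = 1 dB → -2 dBu.
Stage 2: -2 dBu ≤ 2 dBu, so stage 2 doesn't engage; output -2 dBu.
Stage 3: 9 dB above -11 dBu, reduced 6:1 to 1.5 dB above → -9.5 dBu; +6 dB make-up → -3.5 dBu.

-3.5 dBu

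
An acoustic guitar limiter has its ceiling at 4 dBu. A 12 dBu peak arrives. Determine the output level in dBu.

4 dBu

At ∞:1, everything above 4 dBu is held at the ceiling.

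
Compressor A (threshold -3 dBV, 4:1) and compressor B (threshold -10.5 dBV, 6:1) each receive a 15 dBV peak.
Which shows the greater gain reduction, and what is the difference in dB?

B, by 7.75 dB

A: 18 dB over, compressed to 4.5 dB over, so 13.5 dB of GR.
B: 25.5 dB over, compressed to 4.25 dB over, so 21.25 dB of GR.
B applies 7.75 dB more gain reduction.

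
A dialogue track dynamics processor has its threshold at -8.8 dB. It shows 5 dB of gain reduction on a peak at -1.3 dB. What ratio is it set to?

3:1

Input overshoot = -1.3 − (-8.8) = 7.5 dB.
Output overshoot = 7.5 − 5 = 2.5 dB.
Ratio = input overshoot / output overshoot = 7.5 / 2.5 = 3.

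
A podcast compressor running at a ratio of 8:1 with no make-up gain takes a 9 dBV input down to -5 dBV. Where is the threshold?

-7 dBV

Gain reduction = 9 − (-5) = 14 dB; output overshoot = GR / (R − 1) = 14 / 7 = 2 dB.
Threshold = output − output overshoot = -5 − 2 = -7 dBV.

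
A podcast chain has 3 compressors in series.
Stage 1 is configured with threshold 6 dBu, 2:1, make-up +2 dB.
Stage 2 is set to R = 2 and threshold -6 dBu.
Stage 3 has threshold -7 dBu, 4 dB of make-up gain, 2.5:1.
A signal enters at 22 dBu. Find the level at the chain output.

1.8 dBu

Stage 1: overshoot 16 dB → 16/2 = 8 dB → 14 dBu; +2 dB make-up → 16 dBu.
Stage 2: 16 dBu is 22 dB over -6 dBu; at 2:1 that becomes 11 dB over, giving 5 dBu.
Stage 3: 5 dBu is 12 dB over -7 dBu; at 2.5:1 that becomes 4.8 dB over, giving -2.2 dBu; +4 dB make-up → 1.8 dBu.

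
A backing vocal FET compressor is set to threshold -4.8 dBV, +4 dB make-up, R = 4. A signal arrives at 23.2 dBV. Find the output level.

6.2 dBV

23.2 dBV sits 28 dB over threshold.
The 28 dB excess becomes 7 dB after 4:1 reduction.
Output = -4.8 + 7 = 2.2 dBV; make-up adds 4 dB, giving 6.2 dBV.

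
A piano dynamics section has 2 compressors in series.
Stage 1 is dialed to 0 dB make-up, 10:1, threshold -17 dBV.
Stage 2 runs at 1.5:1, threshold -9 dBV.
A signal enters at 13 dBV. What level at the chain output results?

-14 dBV

Stage 1: 13 dBV is 30 dB over -17 dBV; at 10:1 that becomes 3 dB over, giving -14 dBV.
Stage 2: -14 dBV ≤ -9 dBV, so stage 2 doesn't engage; output -14 dBV.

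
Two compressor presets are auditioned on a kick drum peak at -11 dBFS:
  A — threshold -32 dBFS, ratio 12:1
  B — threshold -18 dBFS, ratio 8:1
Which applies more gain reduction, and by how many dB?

A: GR = 21 − 21/12 = 19.25 dB.
B: GR = 7 − 7/8 = 6.125 dB.
A applies 13.125 dB more gain reduction.

A, by 13.125 dB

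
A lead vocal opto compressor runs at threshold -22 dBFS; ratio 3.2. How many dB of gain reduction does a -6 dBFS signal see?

11 dB

Overshoot = -6 − (-22) = 16 dB.
At 3.2:1, output sits 16/3.2 = 5 dB above threshold.
So the signal is attenuated by 16 − 5 = 11 dB.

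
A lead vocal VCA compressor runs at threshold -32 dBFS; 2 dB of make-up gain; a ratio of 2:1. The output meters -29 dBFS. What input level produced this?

-30 dBFS

Stripping the +2 dB make-up gives -31 dBFS at the gain stage.
That's 1 dB above the -32 dBFS threshold.
Input overshoot = R × output overshoot = 2 dB → input = -32 + 2 = -30 dBFS.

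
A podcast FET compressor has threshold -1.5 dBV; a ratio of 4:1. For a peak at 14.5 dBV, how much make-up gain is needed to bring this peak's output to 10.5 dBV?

The peak compresses to -1.5 + 16/4 = 2.5 dBV.
To reach 10.5 dBV requires 10.5 − 2.5 = 8 dB of make-up.

8 dB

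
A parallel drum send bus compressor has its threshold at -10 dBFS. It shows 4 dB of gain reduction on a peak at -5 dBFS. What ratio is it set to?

Input overshoot = -5 − (-10) = 5 dB.
Output overshoot = 5 − 4 = 1 dB.
Ratio = input overshoot / output overshoot = 5 / 1 = 5.

5:1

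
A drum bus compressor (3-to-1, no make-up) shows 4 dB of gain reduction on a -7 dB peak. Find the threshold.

Let T be the threshold. Output overshoot = (input overshoot)/R, so -11 − T = (-7 − T)/3.
3·(-11 − T) = -7 − T → 2·T = -33 − (-7) = -26.
T = -26/2 = -13 dB.

-13 dB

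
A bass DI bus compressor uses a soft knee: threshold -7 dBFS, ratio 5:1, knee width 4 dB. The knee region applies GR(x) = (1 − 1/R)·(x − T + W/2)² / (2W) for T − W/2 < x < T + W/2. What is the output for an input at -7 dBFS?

-7.4 dBFS

x − T + W/2 = -7 − (-7) + 2 = 2.
GR = (1 − 1/5) × 2² / 8 = 0.8 × 4 / 8 = 0.4 dB.
Output = -7 − 0.4 = -7.4 dBFS.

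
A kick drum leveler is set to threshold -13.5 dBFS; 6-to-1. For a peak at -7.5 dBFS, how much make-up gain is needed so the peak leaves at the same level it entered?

5 dB

The peak compresses to -13.5 + 6/6 = -12.5 dBFS.
To reach -7.5 dBFS requires -7.5 − (-12.5) = 5 dB of make-up.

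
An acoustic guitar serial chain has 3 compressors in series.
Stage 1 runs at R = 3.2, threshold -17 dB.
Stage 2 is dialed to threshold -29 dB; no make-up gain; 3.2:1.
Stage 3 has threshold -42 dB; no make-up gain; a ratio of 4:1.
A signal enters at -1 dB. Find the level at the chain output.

Stage 1: -1 dB is 16 dB over -17 dB; at 3.2:1 that becomes 5 dB over, giving -12 dB.
Stage 2: overshoot 17 dB → 17/3.2 = 5.3125 dB → -23.6875 dB.
Stage 3: -23.6875 dB is 18.3125 dB over -42 dB; at 4:1 that becomes 4.578125 dB over, giving -37.421875 dB.

-37.421875 dB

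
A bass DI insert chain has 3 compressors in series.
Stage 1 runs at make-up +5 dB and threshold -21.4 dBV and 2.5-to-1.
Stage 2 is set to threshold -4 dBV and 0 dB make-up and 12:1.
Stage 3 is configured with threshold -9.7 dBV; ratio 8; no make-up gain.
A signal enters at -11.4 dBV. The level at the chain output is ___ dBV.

-12.4 dBV

Stage 1: -11.4 dBV is 10 dB over -21.4 dBV; at 2.5:1 that becomes 4 dB over, giving -17.4 dBV; +5 dB make-up → -12.4 dBV.
Stage 2: -12.4 dBV is at or below the -4 dBV threshold — no compression; output -12.4 dBV.
Stage 3: -12.4 dBV ≤ -9.7 dBV, so stage 3 doesn't engage; output -12.4 dBV.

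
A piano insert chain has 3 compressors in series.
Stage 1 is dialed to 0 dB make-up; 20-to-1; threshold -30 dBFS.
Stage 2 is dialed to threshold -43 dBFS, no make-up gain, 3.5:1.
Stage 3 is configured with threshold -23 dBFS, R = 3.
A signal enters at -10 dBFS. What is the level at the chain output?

Stage 1: overshoot 20 dB → 20/20 = 1 dB → -29 dBFS.
Stage 2: overshoot 14 dB → 14/3.5 = 4 dB → -39 dBFS.
Stage 3: -39 dBFS ≤ -23 dBFS, so stage 3 doesn't engage; output -39 dBFS.

-39 dBFS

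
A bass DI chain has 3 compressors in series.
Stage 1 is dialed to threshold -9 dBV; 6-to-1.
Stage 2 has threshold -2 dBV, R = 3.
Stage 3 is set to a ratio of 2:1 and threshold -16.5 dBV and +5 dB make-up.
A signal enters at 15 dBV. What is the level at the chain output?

Stage 1: 24 dB above -9 dBV, reduced 6:1 to 4 dB above → -5 dBV.
Stage 2: below threshold (-5 ≤ -2); passes unchanged; output -5 dBV.
Stage 3: -5 dBV is 11.5 dB over -16.5 dBV; at 2:1 that becomes 5.75 dB over, giving -10.75 dBV; +5 dB make-up → -5.75 dBV.

-5.75 dBV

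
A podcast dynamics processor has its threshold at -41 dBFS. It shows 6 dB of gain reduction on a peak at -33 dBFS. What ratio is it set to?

4:1

Input overshoot = -33 − (-41) = 8 dB.
Output overshoot = 8 − 6 = 2 dB.
Ratio = input overshoot / output overshoot = 8 / 2 = 4.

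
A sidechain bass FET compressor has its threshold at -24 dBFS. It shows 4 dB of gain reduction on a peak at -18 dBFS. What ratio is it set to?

Input overshoot = -18 − (-24) = 6 dB.
Output overshoot = 6 − 4 = 2 dB.
Ratio = input overshoot / output overshoot = 6 / 2 = 3.

3:1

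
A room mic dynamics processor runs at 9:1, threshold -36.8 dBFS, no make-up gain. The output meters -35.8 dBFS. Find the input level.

-27.8 dBFS

Post-compression overshoot = -35.8 − (-36.8) = 1 dB.
Input overshoot = R × output overshoot = 9 dB → input = -36.8 + 9 = -27.8 dBFS.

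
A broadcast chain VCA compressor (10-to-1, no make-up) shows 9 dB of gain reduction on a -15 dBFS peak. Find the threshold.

Input is 10 dB above T (since output overshoot × R = input overshoot: (-24 − T)·10 = -15 − T gives T = -25 dBFS).
Check: -25 + (-15 − (-25))/10 = -25 + 1 = -24 dBFS. ✓

-25 dBFS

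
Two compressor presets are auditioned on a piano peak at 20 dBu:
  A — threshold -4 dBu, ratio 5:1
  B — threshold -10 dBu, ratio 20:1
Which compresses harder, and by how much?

A: 24 dB over, compressed to 4.8 dB over, so 19.2 dB of GR.
B: 30 dB over, compressed to 1.5 dB over, so 28.5 dB of GR.
B reduces 9.3 dB more.

B, by 9.3 dB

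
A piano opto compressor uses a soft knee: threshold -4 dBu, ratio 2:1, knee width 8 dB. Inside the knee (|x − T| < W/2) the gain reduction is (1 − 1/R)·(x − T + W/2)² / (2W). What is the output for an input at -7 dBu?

x − T + W/2 = -7 − (-4) + 4 = 1.
GR = (1 − 1/2) × 1² / 16 = 0.5 × 1 / 16 = 0.03125 dB.
Output = -7 − 0.03125 = -7.03125 dBu.

-7.03125 dBu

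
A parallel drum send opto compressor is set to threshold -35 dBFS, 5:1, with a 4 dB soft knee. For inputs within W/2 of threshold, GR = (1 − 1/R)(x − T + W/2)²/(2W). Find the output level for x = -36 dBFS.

-36.1 dBFS

x − T + W/2 = -36 − (-35) + 2 = 1.
GR = (1 − 1/5) × 1² / 8 = 0.8 × 1 / 8 = 0.1 dB.
Output = -36 − 0.1 = -36.1 dBFS.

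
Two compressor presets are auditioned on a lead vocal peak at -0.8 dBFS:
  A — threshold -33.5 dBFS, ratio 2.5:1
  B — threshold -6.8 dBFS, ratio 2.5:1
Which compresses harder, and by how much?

A: GR = 32.7 − 32.7/2.5 = 19.62 dB.
B: GR = 6 − 6/2.5 = 3.6 dB.
A applies 16.02 dB more gain reduction.

A, by 16.02 dB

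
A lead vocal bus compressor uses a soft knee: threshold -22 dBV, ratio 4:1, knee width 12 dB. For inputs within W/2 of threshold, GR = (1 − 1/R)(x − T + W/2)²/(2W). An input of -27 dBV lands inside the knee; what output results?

x − T + W/2 = -27 − (-22) + 6 = 1.
GR = (1 − 1/4) × 1² / 24 = 0.75 × 1 / 24 = 0.03125 dB.
Output = -27 − 0.03125 = -27.03125 dBV.

-27.03125 dBV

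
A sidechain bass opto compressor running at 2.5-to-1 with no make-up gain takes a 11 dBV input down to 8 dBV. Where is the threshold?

Let T be the threshold. Output overshoot = (input overshoot)/R, so 8 − T = (11 − T)/2.5.
2.5·(8 − T) = 11 − T → 1.5·T = 20 − 11 = 9.
T = 9/1.5 = 6 dBV.

6 dBV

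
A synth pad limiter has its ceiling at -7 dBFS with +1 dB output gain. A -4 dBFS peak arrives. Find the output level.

At ∞:1, everything above -7 dBFS is held at the ceiling.
Output gain then adds 1 dB: -7 + 1 = -6 dBFS.

-6 dBFS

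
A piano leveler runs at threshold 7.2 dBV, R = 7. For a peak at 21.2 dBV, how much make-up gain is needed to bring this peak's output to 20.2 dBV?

Overshoot 14 dB → 14/7 = 2 dB after compression, so the compressed level is 7.2 + 2 = 9.2 dBV.
Make-up = target − compressed = 20.2 − 9.2 = 11 dB.

11 dB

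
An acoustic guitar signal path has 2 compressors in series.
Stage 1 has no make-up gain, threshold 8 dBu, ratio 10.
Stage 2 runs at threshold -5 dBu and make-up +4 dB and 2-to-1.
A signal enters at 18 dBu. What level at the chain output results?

6 dBu

Stage 1: 10 dB above 8 dBu, reduced 10:1 to 1 dB above → 9 dBu.
Stage 2: 9 dBu is 14 dB over -5 dBu; at 2:1 that becomes 7 dB over, giving 2 dBu; +4 dB make-up → 6 dBu.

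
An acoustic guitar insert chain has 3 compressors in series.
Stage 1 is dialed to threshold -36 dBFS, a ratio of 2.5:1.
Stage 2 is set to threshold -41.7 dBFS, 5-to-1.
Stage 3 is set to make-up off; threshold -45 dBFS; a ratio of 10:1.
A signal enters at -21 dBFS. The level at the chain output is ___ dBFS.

-44.436 dBFS

Stage 1: overshoot 15 dB → 15/2.5 = 6 dB → -30 dBFS.
Stage 2: -30 dBFS is 11.7 dB over -41.7 dBFS; at 5:1 that becomes 2.34 dB over, giving -39.36 dBFS.
Stage 3: overshoot 5.64 dB → 5.64/10 = 0.564 dB → -44.436 dBFS.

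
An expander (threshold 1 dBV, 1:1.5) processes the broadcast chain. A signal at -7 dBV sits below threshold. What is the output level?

-11 dBV

The input is 8 dB below the 1 dBV threshold.
A 1:1.5 expander multiplies undershoot by 1.5: 8 × 1.5 = 12 dB below threshold.
Output = 1 − 12 = -11 dBV.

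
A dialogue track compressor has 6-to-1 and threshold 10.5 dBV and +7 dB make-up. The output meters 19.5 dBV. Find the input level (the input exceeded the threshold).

Stripping the +7 dB make-up gives 12.5 dBV at the gain stage.
The compressed level sits 12.5 − 10.5 = 2 dB over threshold.
Before 6:1 compression the overshoot was 2 × 6 = 12 dB, so input = 10.5 + 12 = 22.5 dBV.

22.5 dBV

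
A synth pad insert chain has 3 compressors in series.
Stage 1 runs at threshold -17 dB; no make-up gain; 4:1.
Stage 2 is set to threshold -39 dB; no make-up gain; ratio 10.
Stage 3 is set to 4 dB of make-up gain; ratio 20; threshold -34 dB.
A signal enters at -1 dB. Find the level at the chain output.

Stage 1: -1 dB is 16 dB over -17 dB; at 4:1 that becomes 4 dB over, giving -13 dB.
Stage 2: -13 dB is 26 dB over -39 dB; at 10:1 that becomes 2.6 dB over, giving -36.4 dB.
Stage 3: below threshold (-36.4 ≤ -34); passes unchanged; make-up brings it to -32.4 dB.

-32.4 dB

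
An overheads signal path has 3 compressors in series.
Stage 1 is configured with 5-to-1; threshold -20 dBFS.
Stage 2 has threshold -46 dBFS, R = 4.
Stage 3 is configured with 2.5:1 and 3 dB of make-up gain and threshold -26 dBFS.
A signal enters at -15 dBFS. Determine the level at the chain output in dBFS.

Stage 1: -15 dBFS is 5 dB over -20 dBFS; at 5:1 that becomes 1 dB over, giving -19 dBFS.
Stage 2: -19 dBFS is 27 dB over -46 dBFS; at 4:1 that becomes 6.75 dB over, giving -39.25 dBFS.
Stage 3: -39.25 dBFS ≤ -26 dBFS, so stage 3 doesn't engage; make-up brings it to -36.25 dBFS.

-36.25 dBFS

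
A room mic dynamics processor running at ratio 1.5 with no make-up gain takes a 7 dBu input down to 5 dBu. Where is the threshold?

1 dBu

Input is 6 dB above T (since output overshoot × R = input overshoot: (5 − T)·1.5 = 7 − T gives T = 1 dBu).
Check: 1 + (7 − 1)/1.5 = 1 + 4 = 5 dBu. ✓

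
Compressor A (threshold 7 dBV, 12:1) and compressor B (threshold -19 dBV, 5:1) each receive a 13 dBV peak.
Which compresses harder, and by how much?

A: GR = 6 − 6/12 = 5.5 dB.
B: GR = 32 − 32/5 = 25.6 dB.
B reduces 20.1 dB more.

B, by 20.1 dB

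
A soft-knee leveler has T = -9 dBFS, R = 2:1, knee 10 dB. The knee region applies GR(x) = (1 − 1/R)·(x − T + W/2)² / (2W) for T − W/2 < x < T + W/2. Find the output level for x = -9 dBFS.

-9.625 dBFS

x − T + W/2 = -9 − (-9) + 5 = 5.
GR = (1 − 1/2) × 5² / 20 = 0.5 × 25 / 20 = 0.625 dB.
Output = -9 − 0.625 = -9.625 dBFS.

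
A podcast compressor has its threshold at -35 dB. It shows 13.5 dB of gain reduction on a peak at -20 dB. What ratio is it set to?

Input overshoot = -20 − (-35) = 15 dB.
Output overshoot = 15 − 13.5 = 1.5 dB.
Ratio = input overshoot / output overshoot = 15 / 1.5 = 10.

10:1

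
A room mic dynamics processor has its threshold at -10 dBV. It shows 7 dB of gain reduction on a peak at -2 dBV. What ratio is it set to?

8:1

Input overshoot = -2 − (-10) = 8 dB.
Output overshoot = 8 − 7 = 1 dB.
Ratio = input overshoot / output overshoot = 8 / 1 = 8.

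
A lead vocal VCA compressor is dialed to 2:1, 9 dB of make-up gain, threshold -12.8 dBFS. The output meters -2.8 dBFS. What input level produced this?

-10.8 dBFS

Stripping the +9 dB make-up gives -11.8 dBFS at the gain stage.
The compressed level sits -11.8 − (-12.8) = 1 dB over threshold.
Input overshoot = R × output overshoot = 2 dB → input = -12.8 + 2 = -10.8 dBFS.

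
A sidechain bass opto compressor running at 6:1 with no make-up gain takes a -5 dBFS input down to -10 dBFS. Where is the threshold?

-11 dBFS

Let T be the threshold. Output overshoot = (input overshoot)/R, so -10 − T = (-5 − T)/6.
6·(-10 − T) = -5 − T → 5·T = -60 − (-5) = -55.
T = -55/5 = -11 dBFS.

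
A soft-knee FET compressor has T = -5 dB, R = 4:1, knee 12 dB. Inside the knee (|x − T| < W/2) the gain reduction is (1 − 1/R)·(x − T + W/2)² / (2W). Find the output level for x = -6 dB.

x − T + W/2 = -6 − (-5) + 6 = 5.
GR = (1 − 1/4) × 5² / 24 = 0.75 × 25 / 24 = 0.78125 dB.
Output = -6 − 0.78125 = -6.78125 dB.

-6.78125 dB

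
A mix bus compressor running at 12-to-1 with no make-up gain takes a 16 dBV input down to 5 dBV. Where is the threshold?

Let T be the threshold. Output overshoot = (input overshoot)/R, so 5 − T = (16 − T)/12.
12·(5 − T) = 16 − T → 11·T = 60 − 16 = 44.
T = 44/11 = 4 dBV.

4 dBV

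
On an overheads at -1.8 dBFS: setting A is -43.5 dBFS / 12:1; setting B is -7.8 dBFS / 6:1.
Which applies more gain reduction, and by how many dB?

A, by 33.225 dB

A: GR = 41.7 − 41.7/12 = 38.225 dB.
B: GR = 6 − 6/6 = 5 dB.
Difference: 33.225 dB in favour of A.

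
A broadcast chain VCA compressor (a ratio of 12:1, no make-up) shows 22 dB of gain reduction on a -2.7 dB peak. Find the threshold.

Gain reduction = -2.7 − (-24.7) = 22 dB; output overshoot = GR / (R − 1) = 22 / 11 = 2 dB.
Threshold = output − output overshoot = -24.7 − 2 = -26.7 dB.

-26.7 dB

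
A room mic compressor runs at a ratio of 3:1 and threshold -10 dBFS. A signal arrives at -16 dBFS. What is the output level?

-16 dBFS

-16 dBFS is 6 dB below the -10 dBFS threshold, so no gain reduction is applied.
Output = input = -16 dBFS.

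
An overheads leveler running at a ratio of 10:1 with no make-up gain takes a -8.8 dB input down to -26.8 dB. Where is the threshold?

Let T be the threshold. Output overshoot = (input overshoot)/R, so -26.8 − T = (-8.8 − T)/10.
10·(-26.8 − T) = -8.8 − T → 9·T = -268 − (-8.8) = -259.2.
T = -259.2/9 = -28.8 dB.

-28.8 dB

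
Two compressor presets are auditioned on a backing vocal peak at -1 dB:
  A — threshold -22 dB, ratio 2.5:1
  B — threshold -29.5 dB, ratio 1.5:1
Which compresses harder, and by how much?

A: 21 dB over, compressed to 8.4 dB over, so 12.6 dB of GR.
B: 28.5 dB over, compressed to 19 dB over, so 9.5 dB of GR.
A reduces 3.1 dB more.

A, by 3.1 dB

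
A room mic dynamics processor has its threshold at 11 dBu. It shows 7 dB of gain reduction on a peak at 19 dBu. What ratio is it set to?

8:1

Input overshoot = 19 − 11 = 8 dB.
Output overshoot = 8 − 7 = 1 dB.
Ratio = input overshoot / output overshoot = 8 / 1 = 8.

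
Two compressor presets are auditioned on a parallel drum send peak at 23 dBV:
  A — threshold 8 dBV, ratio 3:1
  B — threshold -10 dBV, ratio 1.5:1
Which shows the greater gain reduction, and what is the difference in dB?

B, by 1 dB

A: overshoot 15 dB → output overshoot 5 dB → GR 10 dB.
B: overshoot 33 dB → output overshoot 22 dB → GR 11 dB.
B applies 1 dB more gain reduction.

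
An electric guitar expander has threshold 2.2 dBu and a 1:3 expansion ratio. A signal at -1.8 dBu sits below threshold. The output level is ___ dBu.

-9.8 dBu

Undershoot = 2.2 − (-1.8) = 4 dB.
At 1:3, that expands to 12 dB under threshold.
Output = 2.2 − 12 = -9.8 dBu.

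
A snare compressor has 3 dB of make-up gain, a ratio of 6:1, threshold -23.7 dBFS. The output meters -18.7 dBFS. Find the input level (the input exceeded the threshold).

-11.7 dBFS

Before make-up, the level was -18.7 − 3 = -21.7 dBFS.
The compressed level sits -21.7 − (-23.7) = 2 dB over threshold.
Input overshoot = R × output overshoot = 12 dB → input = -23.7 + 12 = -11.7 dBFS.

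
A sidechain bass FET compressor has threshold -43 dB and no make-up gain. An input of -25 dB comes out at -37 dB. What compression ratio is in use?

Input overshoot = -25 − (-43) = 18 dB; output overshoot = -37 − (-43) = 6 dB.
Ratio = 18 / 6 = 3.

3:1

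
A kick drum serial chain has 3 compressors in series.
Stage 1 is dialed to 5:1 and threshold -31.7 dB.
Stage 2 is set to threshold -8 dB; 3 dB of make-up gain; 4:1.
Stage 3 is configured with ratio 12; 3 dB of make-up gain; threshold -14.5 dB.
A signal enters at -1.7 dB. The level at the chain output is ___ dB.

-19.7 dB

Stage 1: -1.7 dB is 30 dB over -31.7 dB; at 5:1 that becomes 6 dB over, giving -25.7 dB.
Stage 2: -25.7 dB is at or below the -8 dB threshold — no compression; make-up brings it to -22.7 dB.
Stage 3: -22.7 dB ≤ -14.5 dB, so stage 3 doesn't engage; make-up brings it to -19.7 dB.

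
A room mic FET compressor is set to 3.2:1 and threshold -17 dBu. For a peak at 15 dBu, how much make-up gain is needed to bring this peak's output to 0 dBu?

7 dB

Without make-up, output = threshold + overshoot/3.2 = -17 + 10 = -7 dBu.
Gap to target: 7 dB.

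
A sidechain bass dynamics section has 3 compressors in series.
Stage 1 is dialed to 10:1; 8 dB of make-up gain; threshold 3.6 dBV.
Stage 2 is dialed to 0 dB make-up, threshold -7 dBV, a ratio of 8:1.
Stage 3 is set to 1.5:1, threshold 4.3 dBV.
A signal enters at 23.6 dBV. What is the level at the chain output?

-4.425 dBV

Stage 1: 20 dB above 3.6 dBV, reduced 10:1 to 2 dB above → 5.6 dBV; +8 dB make-up → 13.6 dBV.
Stage 2: overshoot 20.6 dB → 20.6/8 = 2.575 dB → -4.425 dBV.
Stage 3: below threshold (-4.425 ≤ 4.3); passes unchanged; output -4.425 dBV.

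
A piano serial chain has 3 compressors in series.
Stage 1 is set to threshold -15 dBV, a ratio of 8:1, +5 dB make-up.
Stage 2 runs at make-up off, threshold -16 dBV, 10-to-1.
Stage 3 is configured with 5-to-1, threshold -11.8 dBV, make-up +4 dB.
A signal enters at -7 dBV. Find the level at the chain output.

-11.3 dBV

Stage 1: overshoot 8 dB → 8/8 = 1 dB → -14 dBV; +5 dB make-up → -9 dBV.
Stage 2: -9 dBV is 7 dB over -16 dBV; at 10:1 that becomes 0.7 dB over, giving -15.3 dBV.
Stage 3: below threshold (-15.3 ≤ -11.8); passes unchanged; make-up brings it to -11.3 dBV.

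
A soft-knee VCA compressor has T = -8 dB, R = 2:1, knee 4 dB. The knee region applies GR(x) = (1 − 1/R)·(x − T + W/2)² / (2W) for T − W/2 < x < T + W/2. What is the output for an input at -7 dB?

-7.5625 dB

x − T + W/2 = -7 − (-8) + 2 = 3.
GR = (1 − 1/2) × 3² / 8 = 0.5 × 9 / 8 = 0.5625 dB.
Output = -7 − 0.5625 = -7.5625 dB.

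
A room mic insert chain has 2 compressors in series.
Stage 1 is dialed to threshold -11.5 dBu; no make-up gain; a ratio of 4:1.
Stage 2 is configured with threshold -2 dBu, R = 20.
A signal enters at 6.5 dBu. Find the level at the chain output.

Stage 1: 6.5 dBu is 18 dB over -11.5 dBu; at 4:1 that becomes 4.5 dB over, giving -7 dBu.
Stage 2: below threshold (-7 ≤ -2); passes unchanged; output -7 dBu.

-7 dBu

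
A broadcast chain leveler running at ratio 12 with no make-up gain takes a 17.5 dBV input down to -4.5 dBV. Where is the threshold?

Let T be the threshold. Output overshoot = (input overshoot)/R, so -4.5 − T = (17.5 − T)/12.
12·(-4.5 − T) = 17.5 − T → 11·T = -54 − 17.5 = -71.5.
T = -71.5/11 = -6.5 dBV.

-6.5 dBV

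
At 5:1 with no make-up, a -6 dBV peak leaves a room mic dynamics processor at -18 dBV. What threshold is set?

Input is 15 dB above T (since output overshoot × R = input overshoot: (-18 − T)·5 = -6 − T gives T = -21 dBV).
Check: -21 + (-6 − (-21))/5 = -21 + 3 = -18 dBV. ✓

-21 dBV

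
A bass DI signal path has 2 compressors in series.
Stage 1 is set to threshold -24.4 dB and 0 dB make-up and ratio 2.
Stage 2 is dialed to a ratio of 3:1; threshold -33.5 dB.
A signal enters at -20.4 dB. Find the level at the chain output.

Stage 1: -20.4 dB is 4 dB over -24.4 dB; at 2:1 that becomes 2 dB over, giving -22.4 dB.
Stage 2: -22.4 dB is 11.1 dB over -33.5 dB; at 3:1 that becomes 3.7 dB over, giving -29.8 dB.

-29.8 dB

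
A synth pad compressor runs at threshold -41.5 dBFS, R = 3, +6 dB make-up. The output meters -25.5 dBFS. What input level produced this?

Stripping the +6 dB make-up gives -31.5 dBFS at the gain stage.
The compressed level sits -31.5 − (-41.5) = 10 dB over threshold.
Input overshoot = R × output overshoot = 30 dB → input = -41.5 + 30 = -11.5 dBFS.

-11.5 dBFS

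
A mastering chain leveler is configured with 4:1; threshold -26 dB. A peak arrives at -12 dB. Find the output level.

-22.5 dB

Overshoot: -12 − (-26) = 14 dB.
The 14 dB excess becomes 3.5 dB after 4:1 reduction.
That puts the output at -22.5 dB.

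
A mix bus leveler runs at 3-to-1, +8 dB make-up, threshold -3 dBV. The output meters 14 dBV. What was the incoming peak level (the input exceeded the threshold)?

Remove make-up: 14 − 8 = 6 dBV.
The compressed level sits 6 − (-3) = 9 dB over threshold.
Before 3:1 compression the overshoot was 9 × 3 = 27 dB, so input = -3 + 27 = 24 dBV.

24 dBV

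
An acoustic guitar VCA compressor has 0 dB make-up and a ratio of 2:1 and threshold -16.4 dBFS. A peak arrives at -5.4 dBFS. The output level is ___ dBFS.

The input is 11 dB above the -16.4 dBFS threshold.
The 11 dB excess becomes 5.5 dB after 2:1 reduction.
Output = -16.4 + 5.5 = -10.9 dBFS.

-10.9 dBFS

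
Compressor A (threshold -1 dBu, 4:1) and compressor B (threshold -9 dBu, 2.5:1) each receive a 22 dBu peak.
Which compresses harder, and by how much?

B, by 1.35 dB

A: overshoot 23 dB → output overshoot 5.75 dB → GR 17.25 dB.
B: overshoot 31 dB → output overshoot 12.4 dB → GR 18.6 dB.
B applies 1.35 dB more gain reduction.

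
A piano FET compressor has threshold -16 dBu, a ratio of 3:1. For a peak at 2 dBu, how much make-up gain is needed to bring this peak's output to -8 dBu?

2 dB

The peak compresses to -16 + 18/3 = -10 dBu.
To reach -8 dBu requires -8 − (-10) = 2 dB of make-up.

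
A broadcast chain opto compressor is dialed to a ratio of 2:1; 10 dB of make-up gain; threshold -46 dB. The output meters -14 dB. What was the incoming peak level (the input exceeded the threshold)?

Remove make-up: -14 − 10 = -24 dB.
Post-compression overshoot = -24 − (-46) = 22 dB.
Undo the ratio: input overshoot = 22 × 2 = 44 dB, giving input = -2 dB.

-2 dB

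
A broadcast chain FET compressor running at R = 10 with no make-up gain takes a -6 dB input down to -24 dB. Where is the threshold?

-26 dB

Input is 20 dB above T (since output overshoot × R = input overshoot: (-24 − T)·10 = -6 − T gives T = -26 dB).
Check: -26 + (-6 − (-26))/10 = -26 + 2 = -24 dB. ✓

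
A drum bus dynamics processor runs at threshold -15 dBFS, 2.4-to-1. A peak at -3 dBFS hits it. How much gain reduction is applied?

The signal is 12 dB above threshold.
A 2.4:1 ratio leaves 5 dB of that excess.
So the signal is attenuated by 12 − 5 = 7 dB.

7 dB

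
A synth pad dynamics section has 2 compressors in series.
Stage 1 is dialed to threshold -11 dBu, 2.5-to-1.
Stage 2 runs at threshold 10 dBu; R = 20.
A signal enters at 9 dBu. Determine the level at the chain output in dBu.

Stage 1: overshoot 20 dB → 20/2.5 = 8 dB → -3 dBu.
Stage 2: -3 dBu ≤ 10 dBu, so stage 2 doesn't engage; output -3 dBu.

-3 dBu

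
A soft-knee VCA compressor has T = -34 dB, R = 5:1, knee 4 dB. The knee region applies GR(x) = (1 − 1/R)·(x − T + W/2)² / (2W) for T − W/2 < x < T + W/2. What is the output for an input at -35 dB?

x − T + W/2 = -35 − (-34) + 2 = 1.
GR = (1 − 1/5) × 1² / 8 = 0.8 × 1 / 8 = 0.1 dB.
Output = -35 − 0.1 = -35.1 dB.

-35.1 dB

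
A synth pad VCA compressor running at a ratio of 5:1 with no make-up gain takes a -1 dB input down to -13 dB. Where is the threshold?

-16 dB

Let T be the threshold. Output overshoot = (input overshoot)/R, so -13 − T = (-1 − T)/5.
5·(-13 − T) = -1 − T → 4·T = -65 − (-1) = -64.
T = -64/4 = -16 dB.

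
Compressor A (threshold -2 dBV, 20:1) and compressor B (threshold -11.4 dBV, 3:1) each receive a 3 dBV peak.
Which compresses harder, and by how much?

A: overshoot 5 dB → output overshoot 0.25 dB → GR 4.75 dB.
B: overshoot 14.4 dB → output overshoot 4.8 dB → GR 9.6 dB.
B applies 4.85 dB more gain reduction.

B, by 4.85 dB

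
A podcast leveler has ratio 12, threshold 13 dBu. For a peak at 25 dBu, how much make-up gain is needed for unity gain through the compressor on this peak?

The peak compresses to 13 + 12/12 = 14 dBu.
To reach 25 dBu requires 25 − 14 = 11 dB of make-up.

11 dB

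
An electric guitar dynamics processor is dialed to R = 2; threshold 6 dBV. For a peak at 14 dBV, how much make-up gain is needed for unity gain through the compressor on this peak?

Without make-up, output = threshold + overshoot/2 = 6 + 4 = 10 dBV.
Gap to target: 4 dB.

4 dB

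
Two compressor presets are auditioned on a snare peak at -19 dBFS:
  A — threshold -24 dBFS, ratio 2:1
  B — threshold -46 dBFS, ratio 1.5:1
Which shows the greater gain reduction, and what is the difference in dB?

B, by 6.5 dB

A: GR = 5 − 5/2 = 2.5 dB.
B: GR = 27 − 27/1.5 = 9 dB.
B applies 6.5 dB more gain reduction.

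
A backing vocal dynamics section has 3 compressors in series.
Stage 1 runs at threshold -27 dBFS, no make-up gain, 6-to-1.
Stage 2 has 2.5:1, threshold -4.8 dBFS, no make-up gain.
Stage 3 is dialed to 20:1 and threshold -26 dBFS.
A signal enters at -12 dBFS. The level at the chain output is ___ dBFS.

Stage 1: -12 dBFS is 15 dB over -27 dBFS; at 6:1 that becomes 2.5 dB over, giving -24.5 dBFS.
Stage 2: below threshold (-24.5 ≤ -4.8); passes unchanged; output -24.5 dBFS.
Stage 3: 1.5 dB above -26 dBFS, reduced 20:1 to 0.075 dB above → -25.925 dBFS.

-25.925 dBFS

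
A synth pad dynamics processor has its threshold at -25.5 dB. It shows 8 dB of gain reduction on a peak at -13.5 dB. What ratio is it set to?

3:1

Input overshoot = -13.5 − (-25.5) = 12 dB.
Output overshoot = 12 − 8 = 4 dB.
Ratio = input overshoot / output overshoot = 12 / 4 = 3.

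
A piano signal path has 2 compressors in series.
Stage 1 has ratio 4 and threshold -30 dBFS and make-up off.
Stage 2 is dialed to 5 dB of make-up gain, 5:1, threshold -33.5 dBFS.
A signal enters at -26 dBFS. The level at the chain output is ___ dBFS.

-27.6 dBFS

Stage 1: -26 dBFS is 4 dB over -30 dBFS; at 4:1 that becomes 1 dB over, giving -29 dBFS.
Stage 2: -29 dBFS is 4.5 dB over -33.5 dBFS; at 5:1 that becomes 0.9 dB over, giving -32.6 dBFS; +5 dB make-up → -27.6 dBFS.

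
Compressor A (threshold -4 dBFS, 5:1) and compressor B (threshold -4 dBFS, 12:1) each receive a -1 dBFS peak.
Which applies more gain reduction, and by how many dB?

B, by 0.35 dB

A: 3 dB over, compressed to 0.6 dB over, so 2.4 dB of GR.
B: 3 dB over, compressed to 0.25 dB over, so 2.75 dB of GR.
B reduces 0.35 dB more.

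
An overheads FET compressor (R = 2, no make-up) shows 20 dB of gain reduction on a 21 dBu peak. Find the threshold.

-19 dBu

Gain reduction = 21 − 1 = 20 dB; output overshoot = GR / (R − 1) = 20 / 1 = 20 dB.
Threshold = output − output overshoot = 1 − 20 = -19 dBu.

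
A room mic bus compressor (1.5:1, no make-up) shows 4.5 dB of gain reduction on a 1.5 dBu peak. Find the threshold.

-12 dBu

Input is 13.5 dB above T (since output overshoot × R = input overshoot: (-3 − T)·1.5 = 1.5 − T gives T = -12 dBu).
Check: -12 + (1.5 − (-12))/1.5 = -12 + 9 = -3 dBu. ✓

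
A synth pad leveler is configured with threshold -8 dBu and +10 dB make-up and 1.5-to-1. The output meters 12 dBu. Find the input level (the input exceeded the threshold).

Stripping the +10 dB make-up gives 2 dBu at the gain stage.
Post-compression overshoot = 2 − (-8) = 10 dB.
Undo the ratio: input overshoot = 10 × 1.5 = 15 dB, giving input = 7 dBu.

7 dBu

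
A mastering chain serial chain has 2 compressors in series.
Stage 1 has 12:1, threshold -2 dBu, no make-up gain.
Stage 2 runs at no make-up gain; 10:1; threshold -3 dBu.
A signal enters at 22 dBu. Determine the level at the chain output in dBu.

Stage 1: 24 dB above -2 dBu, reduced 12:1 to 2 dB above → 0 dBu.
Stage 2: 0 dBu is 3 dB over -3 dBu; at 10:1 that becomes 0.3 dB over, giving -2.7 dBu.

-2.7 dBu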